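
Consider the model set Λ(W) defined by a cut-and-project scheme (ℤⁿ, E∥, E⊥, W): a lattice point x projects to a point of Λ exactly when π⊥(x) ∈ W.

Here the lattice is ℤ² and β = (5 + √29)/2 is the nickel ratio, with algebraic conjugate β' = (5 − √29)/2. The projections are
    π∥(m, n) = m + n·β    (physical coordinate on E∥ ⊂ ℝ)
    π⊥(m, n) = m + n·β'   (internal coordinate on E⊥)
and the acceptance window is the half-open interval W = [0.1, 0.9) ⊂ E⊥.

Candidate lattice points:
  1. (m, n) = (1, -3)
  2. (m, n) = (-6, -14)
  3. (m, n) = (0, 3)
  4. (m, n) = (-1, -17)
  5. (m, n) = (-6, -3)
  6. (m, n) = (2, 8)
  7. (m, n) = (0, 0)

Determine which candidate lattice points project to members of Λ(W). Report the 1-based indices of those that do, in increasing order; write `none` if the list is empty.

Numerically β ≈ 5.1926 and β' = −1/β ≈ -0.1926.
[1] lift (1,-3): star map gives 1.5777; window check 0.1 ≤ 1.5777 < 0.9 is false → out
[2] lift (-6,-14): star map gives -3.3038; window check 0.1 ≤ -3.3038 < 0.9 is false → out
[3] lift (0,3): star map gives -0.5777; window check 0.1 ≤ -0.5777 < 0.9 is false → out
[4] lift (-1,-17): star map gives 2.2739; window check 0.1 ≤ 2.2739 < 0.9 is false → out
[5] lift (-6,-3): star map gives -5.4223; window check 0.1 ≤ -5.4223 < 0.9 is false → out
[6] lift (2,8): star map gives 0.4593; window check 0.1 ≤ 0.4593 < 0.9 is true → IN Λ
[7] lift (0,0): star map gives 0.0000; window check 0.1 ≤ 0.0000 < 0.9 is false → out

6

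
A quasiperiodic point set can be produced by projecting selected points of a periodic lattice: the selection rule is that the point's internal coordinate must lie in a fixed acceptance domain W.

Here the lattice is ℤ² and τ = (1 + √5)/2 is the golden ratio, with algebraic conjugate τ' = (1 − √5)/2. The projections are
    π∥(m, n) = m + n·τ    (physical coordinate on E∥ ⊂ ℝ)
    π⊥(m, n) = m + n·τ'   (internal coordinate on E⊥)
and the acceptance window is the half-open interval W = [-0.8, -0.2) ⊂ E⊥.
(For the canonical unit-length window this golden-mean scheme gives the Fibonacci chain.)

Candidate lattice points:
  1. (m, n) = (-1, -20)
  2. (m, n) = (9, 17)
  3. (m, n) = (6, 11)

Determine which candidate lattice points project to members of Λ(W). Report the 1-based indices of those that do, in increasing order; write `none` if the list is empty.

3

Compute τ' = (1−√5)/2 = -0.6180, so π⊥(m,n) = m -0.6180·n.
[1] lift (-1,-20): star map gives 11.3607; window check -0.8 ≤ 11.3607 < -0.2 is false → out
[2] lift (9,17): star map gives -1.5066; window check -0.8 ≤ -1.5066 < -0.2 is false → out
[3] lift (6,11): star map gives -0.7984; window check -0.8 ≤ -0.7984 < -0.2 is true → IN Λ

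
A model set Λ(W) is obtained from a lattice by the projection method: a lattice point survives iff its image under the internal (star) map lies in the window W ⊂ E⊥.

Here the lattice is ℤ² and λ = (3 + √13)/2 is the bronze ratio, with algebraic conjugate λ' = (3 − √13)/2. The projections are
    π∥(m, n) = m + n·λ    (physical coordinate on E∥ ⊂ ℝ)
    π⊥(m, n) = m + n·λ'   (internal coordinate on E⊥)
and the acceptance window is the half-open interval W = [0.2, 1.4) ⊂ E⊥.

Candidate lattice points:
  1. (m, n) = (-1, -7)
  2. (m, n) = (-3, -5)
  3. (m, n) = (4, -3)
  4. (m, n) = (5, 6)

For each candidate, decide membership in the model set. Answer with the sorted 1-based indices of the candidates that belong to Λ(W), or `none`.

λ' = (3−√13)/2 ≈ -0.30278.
candidate 1: (m,n)=(-1,-7) → π∥ = -1-7·λ ≈ -24.11943, π⊥ = -1-7·λ' ≈ 1.11943 ∈ [0.2, 1.4) ⇒ IN Λ
candidate 2: (m,n)=(-3,-5) → π∥ = -3-5·λ ≈ -19.51388, π⊥ = -3-5·λ' ≈ -1.48612 ∉ [0.2, 1.4) ⇒ out
candidate 3: (m,n)=(4,-3) → π∥ = 4-3·λ ≈ -5.90833, π⊥ = 4-3·λ' ≈ 4.90833 ∉ [0.2, 1.4) ⇒ out
candidate 4: (m,n)=(5,6) → π∥ = 5+6·λ ≈ 24.81665, π⊥ = 5+6·λ' ≈ 3.18335 ∉ [0.2, 1.4) ⇒ out

1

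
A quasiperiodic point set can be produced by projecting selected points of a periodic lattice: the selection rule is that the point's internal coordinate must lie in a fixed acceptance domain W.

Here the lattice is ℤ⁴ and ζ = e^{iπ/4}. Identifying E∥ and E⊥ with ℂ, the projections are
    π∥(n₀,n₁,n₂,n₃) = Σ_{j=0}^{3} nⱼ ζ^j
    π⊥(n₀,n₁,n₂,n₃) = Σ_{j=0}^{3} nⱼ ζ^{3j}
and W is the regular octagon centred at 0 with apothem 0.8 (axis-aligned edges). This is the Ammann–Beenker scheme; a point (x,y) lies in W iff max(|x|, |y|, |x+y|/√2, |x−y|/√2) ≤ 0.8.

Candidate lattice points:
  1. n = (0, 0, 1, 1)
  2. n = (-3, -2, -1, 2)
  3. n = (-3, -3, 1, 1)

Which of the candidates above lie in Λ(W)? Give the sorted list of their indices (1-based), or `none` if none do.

Internal map: ζ^{3j} for j=0..3 gives (1,0), (−√2/2,√2/2), (0,−1), (√2/2,√2/2).
candidate 1: n = (0, 0, 1, 1) → π⊥ ≈ (+0.707107, -0.292893); max(|x|,|y|,|x±y|/√2) = 0.707107 ≤ 0.8 ⇒ ∈ W
candidate 2: n = (-3, -2, -1, 2) → π⊥ ≈ (-0.171573, +1.000000); max(|x|,|y|,|x±y|/√2) = 1.000000 > 0.8 ⇒ ∉ W
candidate 3: n = (-3, -3, 1, 1) → π⊥ ≈ (-0.171573, -2.414214); max(|x|,|y|,|x±y|/√2) = 2.414214 > 0.8 ⇒ ∉ W

1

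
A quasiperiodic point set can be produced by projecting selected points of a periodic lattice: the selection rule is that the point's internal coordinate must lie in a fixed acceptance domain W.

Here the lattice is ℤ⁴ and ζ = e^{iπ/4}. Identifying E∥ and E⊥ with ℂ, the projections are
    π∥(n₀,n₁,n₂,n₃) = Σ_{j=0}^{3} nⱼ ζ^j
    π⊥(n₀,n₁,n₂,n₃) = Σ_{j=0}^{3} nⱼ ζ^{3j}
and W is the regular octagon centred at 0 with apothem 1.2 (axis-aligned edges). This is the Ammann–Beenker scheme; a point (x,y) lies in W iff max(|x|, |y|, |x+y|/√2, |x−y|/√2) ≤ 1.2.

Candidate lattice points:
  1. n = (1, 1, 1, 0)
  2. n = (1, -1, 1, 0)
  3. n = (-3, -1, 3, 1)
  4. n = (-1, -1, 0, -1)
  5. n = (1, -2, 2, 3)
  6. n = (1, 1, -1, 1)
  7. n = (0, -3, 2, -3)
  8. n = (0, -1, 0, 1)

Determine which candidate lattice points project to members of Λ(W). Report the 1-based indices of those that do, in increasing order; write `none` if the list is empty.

π⊥(n) = n₀ + n₁ζ³ + n₂ζ⁶ + n₃ζ⁹ where ζ = e^{iπ/4}.
candidate 1: n = (1, 1, 1, 0) → π⊥ ≈ (+0.292893, -0.292893); max(|x|,|y|,|x±y|/√2) = 0.414214 ≤ 1.2 ⇒ ∈ W
candidate 2: n = (1, -1, 1, 0) → π⊥ ≈ (+1.707107, -1.707107); max(|x|,|y|,|x±y|/√2) = 2.414214 > 1.2 ⇒ ∉ W
candidate 3: n = (-3, -1, 3, 1) → π⊥ ≈ (-1.585786, -3.000000); max(|x|,|y|,|x±y|/√2) = 3.242641 > 1.2 ⇒ ∉ W
candidate 4: n = (-1, -1, 0, -1) → π⊥ ≈ (-1.000000, -1.414214); max(|x|,|y|,|x±y|/√2) = 1.707107 > 1.2 ⇒ ∉ W
candidate 5: n = (1, -2, 2, 3) → π⊥ ≈ (+4.535534, -1.292893); max(|x|,|y|,|x±y|/√2) = 4.535534 > 1.2 ⇒ ∉ W
candidate 6: n = (1, 1, -1, 1) → π⊥ ≈ (+1.000000, +2.414214); max(|x|,|y|,|x±y|/√2) = 2.414214 > 1.2 ⇒ ∉ W
candidate 7: n = (0, -3, 2, -3) → π⊥ ≈ (+0.000000, -6.242641); max(|x|,|y|,|x±y|/√2) = 6.242641 > 1.2 ⇒ ∉ W
candidate 8: n = (0, -1, 0, 1) → π⊥ ≈ (+1.414214, +0.000000); max(|x|,|y|,|x±y|/√2) = 1.414214 > 1.2 ⇒ ∉ W

1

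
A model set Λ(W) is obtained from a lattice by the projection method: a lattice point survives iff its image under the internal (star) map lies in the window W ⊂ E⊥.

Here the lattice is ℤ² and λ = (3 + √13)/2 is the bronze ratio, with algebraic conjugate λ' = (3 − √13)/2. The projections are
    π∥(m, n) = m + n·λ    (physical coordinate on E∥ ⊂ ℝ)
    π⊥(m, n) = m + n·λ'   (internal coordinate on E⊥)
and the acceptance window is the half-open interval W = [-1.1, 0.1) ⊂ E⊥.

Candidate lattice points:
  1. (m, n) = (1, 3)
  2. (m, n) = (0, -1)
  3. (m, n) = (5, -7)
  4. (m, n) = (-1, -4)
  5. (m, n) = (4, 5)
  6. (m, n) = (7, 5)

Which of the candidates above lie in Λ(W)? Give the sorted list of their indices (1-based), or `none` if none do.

Numerically λ ≈ 3.30278 and λ' = −1/λ ≈ -0.30278.
[1] lift (1,3): star map gives 0.09167; window check -1.1 ≤ 0.09167 < 0.1 is true → IN Λ
[2] lift (0,-1): star map gives 0.30278; window check -1.1 ≤ 0.30278 < 0.1 is false → out
[3] lift (5,-7): star map gives 7.11943; window check -1.1 ≤ 7.11943 < 0.1 is false → out
[4] lift (-1,-4): star map gives 0.21110; window check -1.1 ≤ 0.21110 < 0.1 is false → out
[5] lift (4,5): star map gives 2.48612; window check -1.1 ≤ 2.48612 < 0.1 is false → out
[6] lift (7,5): star map gives 5.48612; window check -1.1 ≤ 5.48612 < 0.1 is false → out

1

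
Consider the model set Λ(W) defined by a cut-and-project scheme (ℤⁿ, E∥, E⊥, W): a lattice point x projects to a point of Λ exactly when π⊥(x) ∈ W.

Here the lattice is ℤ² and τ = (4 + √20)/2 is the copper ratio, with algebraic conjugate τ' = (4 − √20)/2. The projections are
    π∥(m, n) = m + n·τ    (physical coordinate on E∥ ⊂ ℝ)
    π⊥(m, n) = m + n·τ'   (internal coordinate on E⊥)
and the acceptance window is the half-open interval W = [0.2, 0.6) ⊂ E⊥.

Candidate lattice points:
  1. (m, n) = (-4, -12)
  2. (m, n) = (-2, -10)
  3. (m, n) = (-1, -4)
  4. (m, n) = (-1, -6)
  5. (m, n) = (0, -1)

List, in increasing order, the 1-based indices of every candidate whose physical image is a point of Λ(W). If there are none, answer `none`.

2, 4, 5

Compute τ' = (4−√20)/2 = -0.23607, so π⊥(m,n) = m -0.23607·n.
[1] lift (-4,-12): star map gives -1.16718; window check 0.2 ≤ -1.16718 < 0.6 is false → out
[2] lift (-2,-10): star map gives 0.36068; window check 0.2 ≤ 0.36068 < 0.6 is true → IN Λ
[3] lift (-1,-4): star map gives -0.05573; window check 0.2 ≤ -0.05573 < 0.6 is false → out
[4] lift (-1,-6): star map gives 0.41641; window check 0.2 ≤ 0.41641 < 0.6 is true → IN Λ
[5] lift (0,-1): star map gives 0.23607; window check 0.2 ≤ 0.23607 < 0.6 is true → IN Λ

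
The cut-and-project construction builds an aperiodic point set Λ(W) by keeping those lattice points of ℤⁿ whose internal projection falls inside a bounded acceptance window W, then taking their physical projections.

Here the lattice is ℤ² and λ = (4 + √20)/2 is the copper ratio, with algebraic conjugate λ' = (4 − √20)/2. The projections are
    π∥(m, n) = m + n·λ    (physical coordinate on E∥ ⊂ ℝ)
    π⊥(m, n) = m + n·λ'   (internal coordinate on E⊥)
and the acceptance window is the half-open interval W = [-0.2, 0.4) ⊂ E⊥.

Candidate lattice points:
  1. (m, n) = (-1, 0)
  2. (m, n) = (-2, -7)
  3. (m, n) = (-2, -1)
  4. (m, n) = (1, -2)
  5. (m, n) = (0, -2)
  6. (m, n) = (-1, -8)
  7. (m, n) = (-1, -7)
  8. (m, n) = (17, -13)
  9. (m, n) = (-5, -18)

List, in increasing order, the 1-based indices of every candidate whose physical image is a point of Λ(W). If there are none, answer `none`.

λ' = (4−√20)/2 ≈ -0.23607.
candidate 1: (m,n)=(-1,0) → π∥ = -1+0·λ ≈ -1.00000, π⊥ = -1+0·λ' ≈ -1.00000 ∉ [-0.2, 0.4) ⇒ out
candidate 2: (m,n)=(-2,-7) → π∥ = -2-7·λ ≈ -31.65248, π⊥ = -2-7·λ' ≈ -0.34752 ∉ [-0.2, 0.4) ⇒ out
candidate 3: (m,n)=(-2,-1) → π∥ = -2-1·λ ≈ -6.23607, π⊥ = -2-1·λ' ≈ -1.76393 ∉ [-0.2, 0.4) ⇒ out
candidate 4: (m,n)=(1,-2) → π∥ = 1-2·λ ≈ -7.47214, π⊥ = 1-2·λ' ≈ 1.47214 ∉ [-0.2, 0.4) ⇒ out
candidate 5: (m,n)=(0,-2) → π∥ = 0-2·λ ≈ -8.47214, π⊥ = 0-2·λ' ≈ 0.47214 ∉ [-0.2, 0.4) ⇒ out
candidate 6: (m,n)=(-1,-8) → π∥ = -1-8·λ ≈ -34.88854, π⊥ = -1-8·λ' ≈ 0.88854 ∉ [-0.2, 0.4) ⇒ out
candidate 7: (m,n)=(-1,-7) → π∥ = -1-7·λ ≈ -30.65248, π⊥ = -1-7·λ' ≈ 0.65248 ∉ [-0.2, 0.4) ⇒ out
candidate 8: (m,n)=(17,-13) → π∥ = 17-13·λ ≈ -38.06888, π⊥ = 17-13·λ' ≈ 20.06888 ∉ [-0.2, 0.4) ⇒ out
candidate 9: (m,n)=(-5,-18) → π∥ = -5-18·λ ≈ -81.24922, π⊥ = -5-18·λ' ≈ -0.75078 ∉ [-0.2, 0.4) ⇒ out

none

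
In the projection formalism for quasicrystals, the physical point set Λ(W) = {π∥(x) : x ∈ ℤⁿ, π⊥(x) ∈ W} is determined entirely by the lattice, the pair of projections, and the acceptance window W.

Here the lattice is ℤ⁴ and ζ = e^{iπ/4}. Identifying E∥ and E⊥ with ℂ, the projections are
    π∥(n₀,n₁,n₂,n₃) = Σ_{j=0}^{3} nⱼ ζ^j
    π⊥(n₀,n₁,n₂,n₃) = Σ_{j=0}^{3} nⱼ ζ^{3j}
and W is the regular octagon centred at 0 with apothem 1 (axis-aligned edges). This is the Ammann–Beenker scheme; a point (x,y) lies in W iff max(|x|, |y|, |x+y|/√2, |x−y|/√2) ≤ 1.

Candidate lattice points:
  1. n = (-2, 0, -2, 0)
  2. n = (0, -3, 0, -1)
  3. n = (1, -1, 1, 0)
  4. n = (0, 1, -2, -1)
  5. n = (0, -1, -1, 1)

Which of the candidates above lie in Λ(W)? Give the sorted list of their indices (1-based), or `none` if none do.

none

Internal map: ζ^{3j} for j=0..3 gives (1,0), (−√2/2,√2/2), (0,−1), (√2/2,√2/2).
candidate 1: n = (-2, 0, -2, 0) → π⊥ ≈ (-2.00000, +2.00000); max(|x|,|y|,|x±y|/√2) = 2.82843 > 1 ⇒ ∉ W
candidate 2: n = (0, -3, 0, -1) → π⊥ ≈ (+1.41421, -2.82843); max(|x|,|y|,|x±y|/√2) = 3.00000 > 1 ⇒ ∉ W
candidate 3: n = (1, -1, 1, 0) → π⊥ ≈ (+1.70711, -1.70711); max(|x|,|y|,|x±y|/√2) = 2.41421 > 1 ⇒ ∉ W
candidate 4: n = (0, 1, -2, -1) → π⊥ ≈ (-1.41421, +2.00000); max(|x|,|y|,|x±y|/√2) = 2.41421 > 1 ⇒ ∉ W
candidate 5: n = (0, -1, -1, 1) → π⊥ ≈ (+1.41421, +1.00000); max(|x|,|y|,|x±y|/√2) = 1.70711 > 1 ⇒ ∉ W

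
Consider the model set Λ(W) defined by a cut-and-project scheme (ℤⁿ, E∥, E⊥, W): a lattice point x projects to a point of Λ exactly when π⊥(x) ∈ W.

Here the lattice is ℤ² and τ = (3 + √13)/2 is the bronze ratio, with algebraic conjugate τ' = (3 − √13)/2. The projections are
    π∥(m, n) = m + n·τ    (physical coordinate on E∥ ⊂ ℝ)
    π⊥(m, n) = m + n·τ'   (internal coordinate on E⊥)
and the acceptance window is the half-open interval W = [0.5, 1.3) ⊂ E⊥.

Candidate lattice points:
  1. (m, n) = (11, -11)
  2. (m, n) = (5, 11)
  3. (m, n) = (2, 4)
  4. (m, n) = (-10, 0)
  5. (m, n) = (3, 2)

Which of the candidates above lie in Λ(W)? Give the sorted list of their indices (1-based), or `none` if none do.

3

Numerically τ ≈ 3.3028 and τ' = −1/τ ≈ -0.3028.
candidate 1: (m,n)=(11,-11) → π∥ = 11-11·τ ≈ -25.3305, π⊥ = 11-11·τ' ≈ 14.3305 ∉ [0.5, 1.3) ⇒ out
candidate 2: (m,n)=(5,11) → π∥ = 5+11·τ ≈ 41.3305, π⊥ = 5+11·τ' ≈ 1.6695 ∉ [0.5, 1.3) ⇒ out
candidate 3: (m,n)=(2,4) → π∥ = 2+4·τ ≈ 15.2111, π⊥ = 2+4·τ' ≈ 0.7889 ∈ [0.5, 1.3) ⇒ IN Λ
candidate 4: (m,n)=(-10,0) → π∥ = -10+0·τ ≈ -10.0000, π⊥ = -10+0·τ' ≈ -10.0000 ∉ [0.5, 1.3) ⇒ out
candidate 5: (m,n)=(3,2) → π∥ = 3+2·τ ≈ 9.6056, π⊥ = 3+2·τ' ≈ 2.3944 ∉ [0.5, 1.3) ⇒ out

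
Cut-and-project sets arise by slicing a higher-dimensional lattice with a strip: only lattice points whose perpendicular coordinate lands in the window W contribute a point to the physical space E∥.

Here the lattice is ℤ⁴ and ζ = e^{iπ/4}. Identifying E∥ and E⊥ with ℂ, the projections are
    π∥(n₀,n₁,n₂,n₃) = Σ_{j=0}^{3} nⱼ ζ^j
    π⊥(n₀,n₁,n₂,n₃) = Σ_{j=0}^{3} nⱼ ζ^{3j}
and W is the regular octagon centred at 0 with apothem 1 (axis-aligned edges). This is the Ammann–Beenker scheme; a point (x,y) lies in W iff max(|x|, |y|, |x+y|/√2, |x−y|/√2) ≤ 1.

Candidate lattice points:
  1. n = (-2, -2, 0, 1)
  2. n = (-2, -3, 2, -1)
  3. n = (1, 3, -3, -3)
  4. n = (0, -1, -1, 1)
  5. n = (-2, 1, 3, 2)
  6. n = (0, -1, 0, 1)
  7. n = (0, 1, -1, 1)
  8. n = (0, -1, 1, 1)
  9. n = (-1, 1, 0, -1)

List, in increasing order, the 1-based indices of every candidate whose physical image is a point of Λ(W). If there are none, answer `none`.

π⊥(n) = n₀ + n₁ζ³ + n₂ζ⁶ + n₃ζ⁹ where ζ = e^{iπ/4}.
candidate 1: n = (-2, -2, 0, 1) → π⊥ ≈ (+0.1213, -0.7071); max(|x|,|y|,|x±y|/√2) = 0.7071 ≤ 1 ⇒ ∈ W
candidate 2: n = (-2, -3, 2, -1) → π⊥ ≈ (-0.5858, -4.8284); max(|x|,|y|,|x±y|/√2) = 4.8284 > 1 ⇒ ∉ W
candidate 3: n = (1, 3, -3, -3) → π⊥ ≈ (-3.2426, +3.0000); max(|x|,|y|,|x±y|/√2) = 4.4142 > 1 ⇒ ∉ W
candidate 4: n = (0, -1, -1, 1) → π⊥ ≈ (+1.4142, +1.0000); max(|x|,|y|,|x±y|/√2) = 1.7071 > 1 ⇒ ∉ W
candidate 5: n = (-2, 1, 3, 2) → π⊥ ≈ (-1.2929, -0.8787); max(|x|,|y|,|x±y|/√2) = 1.5355 > 1 ⇒ ∉ W
candidate 6: n = (0, -1, 0, 1) → π⊥ ≈ (+1.4142, +0.0000); max(|x|,|y|,|x±y|/√2) = 1.4142 > 1 ⇒ ∉ W
candidate 7: n = (0, 1, -1, 1) → π⊥ ≈ (+0.0000, +2.4142); max(|x|,|y|,|x±y|/√2) = 2.4142 > 1 ⇒ ∉ W
candidate 8: n = (0, -1, 1, 1) → π⊥ ≈ (+1.4142, -1.0000); max(|x|,|y|,|x±y|/√2) = 1.7071 > 1 ⇒ ∉ W
candidate 9: n = (-1, 1, 0, -1) → π⊥ ≈ (-2.4142, +0.0000); max(|x|,|y|,|x±y|/√2) = 2.4142 > 1 ⇒ ∉ W

1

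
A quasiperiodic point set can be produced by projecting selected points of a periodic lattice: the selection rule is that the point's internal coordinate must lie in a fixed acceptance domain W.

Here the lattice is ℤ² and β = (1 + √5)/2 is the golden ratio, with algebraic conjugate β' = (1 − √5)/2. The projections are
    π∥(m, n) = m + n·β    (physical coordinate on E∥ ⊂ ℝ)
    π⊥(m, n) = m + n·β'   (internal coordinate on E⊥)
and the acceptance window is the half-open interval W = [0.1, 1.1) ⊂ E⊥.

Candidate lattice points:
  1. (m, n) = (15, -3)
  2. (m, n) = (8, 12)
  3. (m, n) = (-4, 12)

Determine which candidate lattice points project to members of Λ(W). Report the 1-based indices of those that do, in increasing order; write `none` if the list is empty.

β' = (1−√5)/2 ≈ -0.618034.
#1 (15,-3): internal coord 15 + (-3)·β' = +16.854102; +16.854102 ∉ [0.1, 1.1) → out
#2 (8,12): internal coord 8 + (12)·β' = +0.583592; +0.583592 ∈ [0.1, 1.1) → IN Λ
#3 (-4,12): internal coord -4 + (12)·β' = -11.416408; -11.416408 ∉ [0.1, 1.1) → out

2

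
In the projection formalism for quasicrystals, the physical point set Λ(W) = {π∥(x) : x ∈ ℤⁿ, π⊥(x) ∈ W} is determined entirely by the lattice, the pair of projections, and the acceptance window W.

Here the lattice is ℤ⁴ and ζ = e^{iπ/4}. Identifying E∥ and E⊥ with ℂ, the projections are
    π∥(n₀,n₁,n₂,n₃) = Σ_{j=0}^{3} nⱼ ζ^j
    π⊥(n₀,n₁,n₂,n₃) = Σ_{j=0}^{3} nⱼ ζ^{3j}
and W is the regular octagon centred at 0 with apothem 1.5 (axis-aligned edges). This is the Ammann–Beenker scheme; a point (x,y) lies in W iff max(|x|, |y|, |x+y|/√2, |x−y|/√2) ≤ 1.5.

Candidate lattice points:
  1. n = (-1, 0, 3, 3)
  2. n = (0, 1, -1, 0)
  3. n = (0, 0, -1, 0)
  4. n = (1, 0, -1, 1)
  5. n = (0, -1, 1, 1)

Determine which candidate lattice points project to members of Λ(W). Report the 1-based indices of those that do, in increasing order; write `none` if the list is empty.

1, 3

π⊥(n) = n₀ + n₁ζ³ + n₂ζ⁶ + n₃ζ⁹ where ζ = e^{iπ/4}.
#1 (-1, 0, 3, 3): internal (1.121320, -0.878680); octagon support 1.414214 vs apothem 1.5 → ∈ W
#2 (0, 1, -1, 0): internal (-0.707107, 1.707107); octagon support 1.707107 vs apothem 1.5 → ∉ W
#3 (0, 0, -1, 0): internal (0.000000, 1.000000); octagon support 1.000000 vs apothem 1.5 → ∈ W
#4 (1, 0, -1, 1): internal (1.707107, 1.707107); octagon support 2.414214 vs apothem 1.5 → ∉ W
#5 (0, -1, 1, 1): internal (1.414214, -1.000000); octagon support 1.707107 vs apothem 1.5 → ∉ W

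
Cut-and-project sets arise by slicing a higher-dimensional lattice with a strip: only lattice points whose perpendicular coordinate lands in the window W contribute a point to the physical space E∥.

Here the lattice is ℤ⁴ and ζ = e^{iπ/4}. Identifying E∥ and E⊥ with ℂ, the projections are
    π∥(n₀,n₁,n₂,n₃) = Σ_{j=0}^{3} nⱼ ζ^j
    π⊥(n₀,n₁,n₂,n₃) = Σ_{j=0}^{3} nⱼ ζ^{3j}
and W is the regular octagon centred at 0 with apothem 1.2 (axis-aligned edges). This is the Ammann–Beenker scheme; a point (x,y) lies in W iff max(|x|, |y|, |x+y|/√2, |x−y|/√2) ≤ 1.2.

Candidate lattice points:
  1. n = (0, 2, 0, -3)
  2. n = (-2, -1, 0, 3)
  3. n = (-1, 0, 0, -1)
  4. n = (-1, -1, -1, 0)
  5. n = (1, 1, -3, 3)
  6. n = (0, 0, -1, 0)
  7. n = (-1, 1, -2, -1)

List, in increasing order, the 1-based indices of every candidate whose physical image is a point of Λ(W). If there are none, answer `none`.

4, 6

Internal map: ζ^{3j} for j=0..3 gives (1,0), (−√2/2,√2/2), (0,−1), (√2/2,√2/2).
#1 (0, 2, 0, -3): internal (-3.53553, -0.70711); octagon support 3.53553 vs apothem 1.2 → ∉ W
#2 (-2, -1, 0, 3): internal (0.82843, 1.41421); octagon support 1.58579 vs apothem 1.2 → ∉ W
#3 (-1, 0, 0, -1): internal (-1.70711, -0.70711); octagon support 1.70711 vs apothem 1.2 → ∉ W
#4 (-1, -1, -1, 0): internal (-0.29289, 0.29289); octagon support 0.41421 vs apothem 1.2 → ∈ W
#5 (1, 1, -3, 3): internal (2.41421, 5.82843); octagon support 5.82843 vs apothem 1.2 → ∉ W
#6 (0, 0, -1, 0): internal (0.00000, 1.00000); octagon support 1.00000 vs apothem 1.2 → ∈ W
#7 (-1, 1, -2, -1): internal (-2.41421, 2.00000); octagon support 3.12132 vs apothem 1.2 → ∉ W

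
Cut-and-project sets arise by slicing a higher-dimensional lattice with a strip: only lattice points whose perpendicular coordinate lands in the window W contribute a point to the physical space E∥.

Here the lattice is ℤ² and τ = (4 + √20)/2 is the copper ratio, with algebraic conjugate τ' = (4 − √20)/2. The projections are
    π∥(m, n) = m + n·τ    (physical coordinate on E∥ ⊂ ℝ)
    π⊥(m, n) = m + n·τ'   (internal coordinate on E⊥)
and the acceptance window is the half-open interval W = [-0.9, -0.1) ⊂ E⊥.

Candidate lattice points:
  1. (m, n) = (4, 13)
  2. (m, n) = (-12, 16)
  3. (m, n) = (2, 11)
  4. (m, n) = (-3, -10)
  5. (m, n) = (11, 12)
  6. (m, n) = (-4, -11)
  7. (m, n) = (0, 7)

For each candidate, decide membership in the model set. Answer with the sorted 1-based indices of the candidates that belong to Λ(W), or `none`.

3, 4

τ' = (4−√20)/2 ≈ -0.2361.
[1] lift (4,13): star map gives 0.9311; window check -0.9 ≤ 0.9311 < -0.1 is false → out
[2] lift (-12,16): star map gives -15.7771; window check -0.9 ≤ -15.7771 < -0.1 is false → out
[3] lift (2,11): star map gives -0.5967; window check -0.9 ≤ -0.5967 < -0.1 is true → IN Λ
[4] lift (-3,-10): star map gives -0.6393; window check -0.9 ≤ -0.6393 < -0.1 is true → IN Λ
[5] lift (11,12): star map gives 8.1672; window check -0.9 ≤ 8.1672 < -0.1 is false → out
[6] lift (-4,-11): star map gives -1.4033; window check -0.9 ≤ -1.4033 < -0.1 is false → out
[7] lift (0,7): star map gives -1.6525; window check -0.9 ≤ -1.6525 < -0.1 is false → out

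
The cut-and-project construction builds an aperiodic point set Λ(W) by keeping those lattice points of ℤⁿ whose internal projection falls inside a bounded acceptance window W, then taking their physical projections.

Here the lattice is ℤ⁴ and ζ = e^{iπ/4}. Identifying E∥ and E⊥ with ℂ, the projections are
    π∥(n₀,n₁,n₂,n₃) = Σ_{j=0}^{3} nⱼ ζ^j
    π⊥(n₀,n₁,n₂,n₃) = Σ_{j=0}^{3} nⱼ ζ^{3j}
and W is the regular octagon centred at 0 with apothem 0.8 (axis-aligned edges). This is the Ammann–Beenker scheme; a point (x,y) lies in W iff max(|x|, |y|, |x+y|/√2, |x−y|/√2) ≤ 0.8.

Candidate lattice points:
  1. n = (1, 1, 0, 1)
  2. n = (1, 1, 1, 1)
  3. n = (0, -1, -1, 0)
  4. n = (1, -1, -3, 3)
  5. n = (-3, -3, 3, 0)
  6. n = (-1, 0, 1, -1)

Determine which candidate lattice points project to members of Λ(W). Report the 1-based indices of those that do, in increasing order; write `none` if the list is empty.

With ζ = e^{iπ/4} the internal vectors are ζ^0,ζ^3,ζ^6,ζ^9.
#1 (1, 1, 0, 1): internal (1.0000, 1.4142); octagon support 1.7071 vs apothem 0.8 → ∉ W
#2 (1, 1, 1, 1): internal (1.0000, 0.4142); octagon support 1.0000 vs apothem 0.8 → ∉ W
#3 (0, -1, -1, 0): internal (0.7071, 0.2929); octagon support 0.7071 vs apothem 0.8 → ∈ W
#4 (1, -1, -3, 3): internal (3.8284, 4.4142); octagon support 5.8284 vs apothem 0.8 → ∉ W
#5 (-3, -3, 3, 0): internal (-0.8787, -5.1213); octagon support 5.1213 vs apothem 0.8 → ∉ W
#6 (-1, 0, 1, -1): internal (-1.7071, -1.7071); octagon support 2.4142 vs apothem 0.8 → ∉ W

3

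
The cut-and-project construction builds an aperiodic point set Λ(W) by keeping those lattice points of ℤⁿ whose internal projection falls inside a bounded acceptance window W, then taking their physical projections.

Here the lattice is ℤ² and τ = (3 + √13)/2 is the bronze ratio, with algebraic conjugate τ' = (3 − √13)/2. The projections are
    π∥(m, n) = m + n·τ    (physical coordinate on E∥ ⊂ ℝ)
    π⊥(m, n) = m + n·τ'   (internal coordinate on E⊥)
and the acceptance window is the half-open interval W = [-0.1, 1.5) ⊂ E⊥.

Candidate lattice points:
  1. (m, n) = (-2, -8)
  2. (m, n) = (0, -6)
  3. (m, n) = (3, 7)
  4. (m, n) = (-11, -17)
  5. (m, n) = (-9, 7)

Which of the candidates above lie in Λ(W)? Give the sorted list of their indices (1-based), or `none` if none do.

1, 3

Numerically τ ≈ 3.3028 and τ' = −1/τ ≈ -0.3028.
[1] lift (-2,-8): star map gives 0.4222; window check -0.1 ≤ 0.4222 < 1.5 is true → IN Λ
[2] lift (0,-6): star map gives 1.8167; window check -0.1 ≤ 1.8167 < 1.5 is false → out
[3] lift (3,7): star map gives 0.8806; window check -0.1 ≤ 0.8806 < 1.5 is true → IN Λ
[4] lift (-11,-17): star map gives -5.8528; window check -0.1 ≤ -5.8528 < 1.5 is false → out
[5] lift (-9,7): star map gives -11.1194; window check -0.1 ≤ -11.1194 < 1.5 is false → out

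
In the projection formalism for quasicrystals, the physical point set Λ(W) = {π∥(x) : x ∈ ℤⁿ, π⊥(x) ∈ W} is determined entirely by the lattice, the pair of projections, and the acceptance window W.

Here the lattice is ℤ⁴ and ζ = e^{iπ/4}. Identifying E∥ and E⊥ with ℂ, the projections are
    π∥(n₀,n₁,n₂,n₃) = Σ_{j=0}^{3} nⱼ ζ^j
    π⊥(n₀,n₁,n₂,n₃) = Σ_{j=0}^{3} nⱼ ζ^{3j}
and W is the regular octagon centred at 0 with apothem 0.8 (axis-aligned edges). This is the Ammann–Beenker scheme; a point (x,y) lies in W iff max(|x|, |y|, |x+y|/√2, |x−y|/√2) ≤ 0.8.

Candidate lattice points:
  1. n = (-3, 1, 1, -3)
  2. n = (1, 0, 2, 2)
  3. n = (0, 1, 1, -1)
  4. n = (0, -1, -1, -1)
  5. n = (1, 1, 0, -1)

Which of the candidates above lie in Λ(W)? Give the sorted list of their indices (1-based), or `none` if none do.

Internal map: ζ^{3j} for j=0..3 gives (1,0), (−√2/2,√2/2), (0,−1), (√2/2,√2/2).
#1 (-3, 1, 1, -3): internal (-5.82843, -2.41421); octagon support 5.82843 vs apothem 0.8 → ∉ W
#2 (1, 0, 2, 2): internal (2.41421, -0.58579); octagon support 2.41421 vs apothem 0.8 → ∉ W
#3 (0, 1, 1, -1): internal (-1.41421, -1.00000); octagon support 1.70711 vs apothem 0.8 → ∉ W
#4 (0, -1, -1, -1): internal (0.00000, -0.41421); octagon support 0.41421 vs apothem 0.8 → ∈ W
#5 (1, 1, 0, -1): internal (-0.41421, 0.00000); octagon support 0.41421 vs apothem 0.8 → ∈ W

4, 5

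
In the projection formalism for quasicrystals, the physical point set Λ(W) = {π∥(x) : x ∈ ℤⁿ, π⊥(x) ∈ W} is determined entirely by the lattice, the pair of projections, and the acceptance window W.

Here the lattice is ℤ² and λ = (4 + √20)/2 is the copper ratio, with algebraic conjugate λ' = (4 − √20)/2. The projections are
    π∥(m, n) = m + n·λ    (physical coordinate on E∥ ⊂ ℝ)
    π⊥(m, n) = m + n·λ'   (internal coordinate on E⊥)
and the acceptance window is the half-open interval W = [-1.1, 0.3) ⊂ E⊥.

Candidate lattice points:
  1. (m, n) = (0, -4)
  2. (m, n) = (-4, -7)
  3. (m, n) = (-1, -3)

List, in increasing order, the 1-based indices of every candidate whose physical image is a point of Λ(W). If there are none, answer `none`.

λ' = (4−√20)/2 ≈ -0.236068.
candidate 1: (m,n)=(0,-4) → π∥ = 0-4·λ ≈ -16.944272, π⊥ = 0-4·λ' ≈ 0.944272 ∉ [-1.1, 0.3) ⇒ out
candidate 2: (m,n)=(-4,-7) → π∥ = -4-7·λ ≈ -33.652476, π⊥ = -4-7·λ' ≈ -2.347524 ∉ [-1.1, 0.3) ⇒ out
candidate 3: (m,n)=(-1,-3) → π∥ = -1-3·λ ≈ -13.708204, π⊥ = -1-3·λ' ≈ -0.291796 ∈ [-1.1, 0.3) ⇒ IN Λ

3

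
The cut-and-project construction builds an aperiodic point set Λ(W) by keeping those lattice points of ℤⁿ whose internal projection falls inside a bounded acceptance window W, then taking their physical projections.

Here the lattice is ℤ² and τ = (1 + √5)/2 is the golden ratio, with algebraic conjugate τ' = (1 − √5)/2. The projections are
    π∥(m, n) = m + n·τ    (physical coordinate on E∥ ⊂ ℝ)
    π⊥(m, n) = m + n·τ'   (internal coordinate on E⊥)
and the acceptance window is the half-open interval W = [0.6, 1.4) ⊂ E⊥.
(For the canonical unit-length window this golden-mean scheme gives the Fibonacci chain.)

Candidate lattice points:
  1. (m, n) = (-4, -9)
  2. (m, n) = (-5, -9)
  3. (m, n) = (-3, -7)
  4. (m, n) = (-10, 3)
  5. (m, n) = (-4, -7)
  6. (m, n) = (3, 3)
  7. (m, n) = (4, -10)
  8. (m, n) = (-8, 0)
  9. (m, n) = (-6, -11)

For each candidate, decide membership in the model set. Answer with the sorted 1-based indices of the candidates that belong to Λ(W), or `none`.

Numerically τ ≈ 1.61803 and τ' = −1/τ ≈ -0.61803.
[1] lift (-4,-9): star map gives 1.56231; window check 0.6 ≤ 1.56231 < 1.4 is false → out
[2] lift (-5,-9): star map gives 0.56231; window check 0.6 ≤ 0.56231 < 1.4 is false → out
[3] lift (-3,-7): star map gives 1.32624; window check 0.6 ≤ 1.32624 < 1.4 is true → IN Λ
[4] lift (-10,3): star map gives -11.85410; window check 0.6 ≤ -11.85410 < 1.4 is false → out
[5] lift (-4,-7): star map gives 0.32624; window check 0.6 ≤ 0.32624 < 1.4 is false → out
[6] lift (3,3): star map gives 1.14590; window check 0.6 ≤ 1.14590 < 1.4 is true → IN Λ
[7] lift (4,-10): star map gives 10.18034; window check 0.6 ≤ 10.18034 < 1.4 is false → out
[8] lift (-8,0): star map gives -8.00000; window check 0.6 ≤ -8.00000 < 1.4 is false → out
[9] lift (-6,-11): star map gives 0.79837; window check 0.6 ≤ 0.79837 < 1.4 is true → IN Λ

3, 6, 9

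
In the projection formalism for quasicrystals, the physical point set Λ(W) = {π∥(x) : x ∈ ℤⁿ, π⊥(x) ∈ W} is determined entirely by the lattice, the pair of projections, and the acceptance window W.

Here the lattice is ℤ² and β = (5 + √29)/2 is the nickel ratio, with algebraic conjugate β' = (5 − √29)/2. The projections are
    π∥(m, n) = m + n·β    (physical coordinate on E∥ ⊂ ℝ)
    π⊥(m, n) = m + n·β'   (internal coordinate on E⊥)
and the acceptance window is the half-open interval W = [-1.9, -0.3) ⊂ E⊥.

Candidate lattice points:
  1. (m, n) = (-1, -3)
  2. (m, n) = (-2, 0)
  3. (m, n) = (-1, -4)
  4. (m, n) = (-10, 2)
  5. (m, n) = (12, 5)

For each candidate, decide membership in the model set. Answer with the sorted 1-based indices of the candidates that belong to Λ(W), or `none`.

Numerically β ≈ 5.192582 and β' = −1/β ≈ -0.192582.
[1] lift (-1,-3): star map gives -0.422253; window check -1.9 ≤ -0.422253 < -0.3 is true → IN Λ
[2] lift (-2,0): star map gives -2.000000; window check -1.9 ≤ -2.000000 < -0.3 is false → out
[3] lift (-1,-4): star map gives -0.229670; window check -1.9 ≤ -0.229670 < -0.3 is false → out
[4] lift (-10,2): star map gives -10.385165; window check -1.9 ≤ -10.385165 < -0.3 is false → out
[5] lift (12,5): star map gives 11.037088; window check -1.9 ≤ 11.037088 < -0.3 is false → out

1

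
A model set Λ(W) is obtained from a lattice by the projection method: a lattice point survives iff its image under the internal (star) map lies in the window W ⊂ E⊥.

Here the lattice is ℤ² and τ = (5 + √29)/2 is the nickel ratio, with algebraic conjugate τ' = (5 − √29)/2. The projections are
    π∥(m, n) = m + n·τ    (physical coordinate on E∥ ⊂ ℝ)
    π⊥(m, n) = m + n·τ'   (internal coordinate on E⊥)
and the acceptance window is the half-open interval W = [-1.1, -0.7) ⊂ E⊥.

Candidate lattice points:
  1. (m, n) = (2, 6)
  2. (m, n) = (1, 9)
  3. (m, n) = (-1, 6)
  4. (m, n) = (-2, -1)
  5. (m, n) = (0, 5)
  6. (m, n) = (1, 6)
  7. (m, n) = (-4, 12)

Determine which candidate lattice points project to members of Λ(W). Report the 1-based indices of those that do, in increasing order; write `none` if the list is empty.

2, 5

Numerically τ ≈ 5.192582 and τ' = −1/τ ≈ -0.192582.
#1 (2,6): internal coord 2 + (6)·τ' = +0.844506; +0.844506 ∉ [-1.1, -0.7) → out
#2 (1,9): internal coord 1 + (9)·τ' = -0.733242; -0.733242 ∈ [-1.1, -0.7) → IN Λ
#3 (-1,6): internal coord -1 + (6)·τ' = -2.155494; -2.155494 ∉ [-1.1, -0.7) → out
#4 (-2,-1): internal coord -2 + (-1)·τ' = -1.807418; -1.807418 ∉ [-1.1, -0.7) → out
#5 (0,5): internal coord 0 + (5)·τ' = -0.962912; -0.962912 ∈ [-1.1, -0.7) → IN Λ
#6 (1,6): internal coord 1 + (6)·τ' = -0.155494; -0.155494 ∉ [-1.1, -0.7) → out
#7 (-4,12): internal coord -4 + (12)·τ' = -6.310989; -6.310989 ∉ [-1.1, -0.7) → out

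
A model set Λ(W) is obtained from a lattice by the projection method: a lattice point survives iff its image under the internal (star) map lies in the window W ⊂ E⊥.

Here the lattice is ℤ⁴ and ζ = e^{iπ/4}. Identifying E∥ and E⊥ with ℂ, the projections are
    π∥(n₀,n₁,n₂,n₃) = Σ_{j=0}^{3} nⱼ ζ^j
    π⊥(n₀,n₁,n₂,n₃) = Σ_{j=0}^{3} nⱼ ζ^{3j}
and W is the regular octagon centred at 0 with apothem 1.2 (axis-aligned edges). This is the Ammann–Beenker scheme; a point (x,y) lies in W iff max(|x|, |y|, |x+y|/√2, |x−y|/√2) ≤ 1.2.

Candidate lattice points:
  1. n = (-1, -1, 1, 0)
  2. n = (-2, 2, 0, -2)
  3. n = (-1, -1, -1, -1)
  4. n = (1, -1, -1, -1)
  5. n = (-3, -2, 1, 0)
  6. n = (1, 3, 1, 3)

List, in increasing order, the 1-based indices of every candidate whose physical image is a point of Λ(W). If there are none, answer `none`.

With ζ = e^{iπ/4} the internal vectors are ζ^0,ζ^3,ζ^6,ζ^9.
#1 (-1, -1, 1, 0): internal (-0.2929, -1.7071); octagon support 1.7071 vs apothem 1.2 → ∉ W
#2 (-2, 2, 0, -2): internal (-4.8284, 0.0000); octagon support 4.8284 vs apothem 1.2 → ∉ W
#3 (-1, -1, -1, -1): internal (-1.0000, -0.4142); octagon support 1.0000 vs apothem 1.2 → ∈ W
#4 (1, -1, -1, -1): internal (1.0000, -0.4142); octagon support 1.0000 vs apothem 1.2 → ∈ W
#5 (-3, -2, 1, 0): internal (-1.5858, -2.4142); octagon support 2.8284 vs apothem 1.2 → ∉ W
#6 (1, 3, 1, 3): internal (1.0000, 3.2426); octagon support 3.2426 vs apothem 1.2 → ∉ W

3, 4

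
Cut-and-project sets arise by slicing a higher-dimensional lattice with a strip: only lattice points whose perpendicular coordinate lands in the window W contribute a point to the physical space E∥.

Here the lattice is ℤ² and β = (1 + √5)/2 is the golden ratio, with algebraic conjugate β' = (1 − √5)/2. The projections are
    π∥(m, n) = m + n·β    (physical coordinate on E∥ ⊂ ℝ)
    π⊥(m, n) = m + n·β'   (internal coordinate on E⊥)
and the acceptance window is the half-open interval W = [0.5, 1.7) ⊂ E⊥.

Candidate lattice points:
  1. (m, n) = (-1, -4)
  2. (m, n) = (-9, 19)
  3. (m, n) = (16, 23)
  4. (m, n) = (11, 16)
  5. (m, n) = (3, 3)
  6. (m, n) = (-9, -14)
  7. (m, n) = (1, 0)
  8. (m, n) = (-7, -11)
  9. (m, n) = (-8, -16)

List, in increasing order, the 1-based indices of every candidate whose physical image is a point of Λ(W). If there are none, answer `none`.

Compute β' = (1−√5)/2 = -0.618034, so π⊥(m,n) = m -0.618034·n.
[1] lift (-1,-4): star map gives 1.472136; window check 0.5 ≤ 1.472136 < 1.7 is true → IN Λ
[2] lift (-9,19): star map gives -20.742646; window check 0.5 ≤ -20.742646 < 1.7 is false → out
[3] lift (16,23): star map gives 1.785218; window check 0.5 ≤ 1.785218 < 1.7 is false → out
[4] lift (11,16): star map gives 1.111456; window check 0.5 ≤ 1.111456 < 1.7 is true → IN Λ
[5] lift (3,3): star map gives 1.145898; window check 0.5 ≤ 1.145898 < 1.7 is true → IN Λ
[6] lift (-9,-14): star map gives -0.347524; window check 0.5 ≤ -0.347524 < 1.7 is false → out
[7] lift (1,0): star map gives 1.000000; window check 0.5 ≤ 1.000000 < 1.7 is true → IN Λ
[8] lift (-7,-11): star map gives -0.201626; window check 0.5 ≤ -0.201626 < 1.7 is false → out
[9] lift (-8,-16): star map gives 1.888544; window check 0.5 ≤ 1.888544 < 1.7 is false → out

1, 4, 5, 7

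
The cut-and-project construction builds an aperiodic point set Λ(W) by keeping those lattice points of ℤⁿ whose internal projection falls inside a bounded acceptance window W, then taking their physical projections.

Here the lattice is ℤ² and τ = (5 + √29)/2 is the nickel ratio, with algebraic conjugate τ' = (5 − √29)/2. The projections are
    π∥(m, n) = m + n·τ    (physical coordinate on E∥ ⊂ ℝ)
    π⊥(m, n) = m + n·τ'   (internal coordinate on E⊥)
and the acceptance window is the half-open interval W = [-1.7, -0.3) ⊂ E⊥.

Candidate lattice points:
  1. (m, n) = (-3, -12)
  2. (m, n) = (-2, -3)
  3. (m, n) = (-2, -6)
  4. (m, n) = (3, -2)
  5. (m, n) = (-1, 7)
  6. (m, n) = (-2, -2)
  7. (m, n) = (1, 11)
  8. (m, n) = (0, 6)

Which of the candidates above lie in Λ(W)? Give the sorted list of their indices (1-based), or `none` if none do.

Compute τ' = (5−√29)/2 = -0.192582, so π⊥(m,n) = m -0.192582·n.
[1] lift (-3,-12): star map gives -0.689011; window check -1.7 ≤ -0.689011 < -0.3 is true → IN Λ
[2] lift (-2,-3): star map gives -1.422253; window check -1.7 ≤ -1.422253 < -0.3 is true → IN Λ
[3] lift (-2,-6): star map gives -0.844506; window check -1.7 ≤ -0.844506 < -0.3 is true → IN Λ
[4] lift (3,-2): star map gives 3.385165; window check -1.7 ≤ 3.385165 < -0.3 is false → out
[5] lift (-1,7): star map gives -2.348077; window check -1.7 ≤ -2.348077 < -0.3 is false → out
[6] lift (-2,-2): star map gives -1.614835; window check -1.7 ≤ -1.614835 < -0.3 is true → IN Λ
[7] lift (1,11): star map gives -1.118406; window check -1.7 ≤ -1.118406 < -0.3 is true → IN Λ
[8] lift (0,6): star map gives -1.155494; window check -1.7 ≤ -1.155494 < -0.3 is true → IN Λ

1, 2, 3, 6, 7, 8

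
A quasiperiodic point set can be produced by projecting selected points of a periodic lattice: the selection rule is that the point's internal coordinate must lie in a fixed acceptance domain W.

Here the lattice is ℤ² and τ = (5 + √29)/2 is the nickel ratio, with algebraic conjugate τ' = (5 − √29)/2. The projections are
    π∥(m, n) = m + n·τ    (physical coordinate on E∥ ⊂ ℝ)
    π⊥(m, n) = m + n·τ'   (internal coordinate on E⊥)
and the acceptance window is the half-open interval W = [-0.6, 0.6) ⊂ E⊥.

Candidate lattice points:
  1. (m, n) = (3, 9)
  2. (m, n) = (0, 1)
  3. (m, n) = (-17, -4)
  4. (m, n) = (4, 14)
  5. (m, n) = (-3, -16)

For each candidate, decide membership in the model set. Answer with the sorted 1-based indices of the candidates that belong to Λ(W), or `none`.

Compute τ' = (5−√29)/2 = -0.1926, so π⊥(m,n) = m -0.1926·n.
#1 (3,9): internal coord 3 + (9)·τ' = +1.2668; +1.2668 ∉ [-0.6, 0.6) → out
#2 (0,1): internal coord 0 + (1)·τ' = -0.1926; -0.1926 ∈ [-0.6, 0.6) → IN Λ
#3 (-17,-4): internal coord -17 + (-4)·τ' = -16.2297; -16.2297 ∉ [-0.6, 0.6) → out
#4 (4,14): internal coord 4 + (14)·τ' = +1.3038; +1.3038 ∉ [-0.6, 0.6) → out
#5 (-3,-16): internal coord -3 + (-16)·τ' = +0.0813; +0.0813 ∈ [-0.6, 0.6) → IN Λ

2, 5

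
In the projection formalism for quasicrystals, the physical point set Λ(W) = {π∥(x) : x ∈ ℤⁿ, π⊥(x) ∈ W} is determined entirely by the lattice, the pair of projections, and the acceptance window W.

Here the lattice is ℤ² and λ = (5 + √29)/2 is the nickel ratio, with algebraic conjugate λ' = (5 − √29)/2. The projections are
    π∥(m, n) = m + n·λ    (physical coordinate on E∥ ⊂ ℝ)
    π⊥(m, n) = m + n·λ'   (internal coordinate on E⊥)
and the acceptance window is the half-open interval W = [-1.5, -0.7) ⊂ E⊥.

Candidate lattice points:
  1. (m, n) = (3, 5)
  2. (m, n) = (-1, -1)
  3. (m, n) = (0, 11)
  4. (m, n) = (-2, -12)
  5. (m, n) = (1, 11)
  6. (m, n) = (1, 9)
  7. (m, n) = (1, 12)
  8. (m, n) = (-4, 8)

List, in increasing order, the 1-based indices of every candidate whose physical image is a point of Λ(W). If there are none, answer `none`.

2, 5, 6, 7

Numerically λ ≈ 5.1926 and λ' = −1/λ ≈ -0.1926.
[1] lift (3,5): star map gives 2.0371; window check -1.5 ≤ 2.0371 < -0.7 is false → out
[2] lift (-1,-1): star map gives -0.8074; window check -1.5 ≤ -0.8074 < -0.7 is true → IN Λ
[3] lift (0,11): star map gives -2.1184; window check -1.5 ≤ -2.1184 < -0.7 is false → out
[4] lift (-2,-12): star map gives 0.3110; window check -1.5 ≤ 0.3110 < -0.7 is false → out
[5] lift (1,11): star map gives -1.1184; window check -1.5 ≤ -1.1184 < -0.7 is true → IN Λ
[6] lift (1,9): star map gives -0.7332; window check -1.5 ≤ -0.7332 < -0.7 is true → IN Λ
[7] lift (1,12): star map gives -1.3110; window check -1.5 ≤ -1.3110 < -0.7 is true → IN Λ
[8] lift (-4,8): star map gives -5.5407; window check -1.5 ≤ -5.5407 < -0.7 is false → out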